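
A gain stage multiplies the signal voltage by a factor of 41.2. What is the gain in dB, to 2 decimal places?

32.30 dB

Voltage ratio → dB uses the 20·log₁₀ form:
20·log₁₀(41.2) = 32.30 dB.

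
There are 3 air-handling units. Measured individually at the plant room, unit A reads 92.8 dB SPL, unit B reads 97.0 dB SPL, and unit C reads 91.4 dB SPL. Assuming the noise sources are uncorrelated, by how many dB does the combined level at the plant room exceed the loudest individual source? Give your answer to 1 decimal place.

Incoherent sources sum as intensities:
L_total = 10·log₁₀(10^(92.8/10) + 10^(97.0/10) + 10^(91.4/10)) = 99.19 dB SPL.
Excess over the loudest (97.0 dB): 99.19 − 97.0 = 2.2 dB.

2.2 dB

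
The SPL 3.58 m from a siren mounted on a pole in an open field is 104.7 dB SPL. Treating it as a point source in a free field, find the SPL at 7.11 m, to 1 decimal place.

98.7 dB SPL

Free-field point source: level drops by 20·log₁₀ of the distance ratio.
ΔL = −20·log₁₀(7.11/3.58) = -5.96 dB, so L₂ = 104.7 + (-5.96) = 98.7 dB SPL.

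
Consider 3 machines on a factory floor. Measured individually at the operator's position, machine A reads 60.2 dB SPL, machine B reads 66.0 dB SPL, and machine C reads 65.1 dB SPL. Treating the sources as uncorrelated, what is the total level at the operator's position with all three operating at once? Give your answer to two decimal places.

69.17 dB SPL

Uncorrelated sources add in intensity (power), not in dB.
L_total = 10·log₁₀(10^(60.2/10) + 10^(66.0/10) + 10^(65.1/10)) = 10·log₁₀(8264000) = 69.17 dB SPL.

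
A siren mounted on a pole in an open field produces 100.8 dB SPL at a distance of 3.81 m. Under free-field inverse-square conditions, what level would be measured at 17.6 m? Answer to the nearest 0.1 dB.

Inverse-square spreading gives ΔL = −20·log₁₀(d₂/d₁).
ΔL = −20·log₁₀(17.6/3.81) = -13.29 dB, so L₂ = 100.8 + (-13.29) = 87.5 dB SPL.

87.5 dB SPL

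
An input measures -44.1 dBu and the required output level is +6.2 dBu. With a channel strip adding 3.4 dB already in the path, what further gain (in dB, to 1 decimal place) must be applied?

46.9 dB

The required make-up gain is the shortfall in the dB sum.
G = +6.2 − (-44.1) − 3.4 = 46.9 dB.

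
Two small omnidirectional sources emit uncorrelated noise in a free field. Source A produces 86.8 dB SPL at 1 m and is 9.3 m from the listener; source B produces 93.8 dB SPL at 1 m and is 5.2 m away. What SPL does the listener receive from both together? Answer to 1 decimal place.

At the listener: L_A = 86.8 − 20·log₁₀(9.3) = 67.43 dB; L_B = 93.8 − 20·log₁₀(5.2) = 79.48 dB.
Combined: 10·log₁₀(10^(67.43/10)+10^(79.48/10)) = 79.7 dB SPL.

79.7 dB SPL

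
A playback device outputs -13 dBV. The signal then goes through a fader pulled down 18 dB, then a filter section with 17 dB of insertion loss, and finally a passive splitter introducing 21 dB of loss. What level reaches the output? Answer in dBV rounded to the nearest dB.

-69 dBV

Gain stages sum in dB:
-13 − 18 − 17 − 21 = -69 dBV.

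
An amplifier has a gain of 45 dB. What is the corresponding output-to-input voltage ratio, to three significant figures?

Voltage ratio = 10^(dB/20).
10^(45/20) = 10^(2.250) = 178.

178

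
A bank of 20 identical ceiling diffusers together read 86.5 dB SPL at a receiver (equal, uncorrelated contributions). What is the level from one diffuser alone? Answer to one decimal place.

73.5 dB SPL

20 equal incoherent sources add 10·log₁₀(20) = 13.01 dB over one source.
L_one = 86.5 − 13.01 = 73.5 dB SPL.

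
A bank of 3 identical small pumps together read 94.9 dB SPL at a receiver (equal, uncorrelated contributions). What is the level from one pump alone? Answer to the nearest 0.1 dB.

90.1 dB SPL

3 equal incoherent sources add 10·log₁₀(3) = 4.77 dB over one source.
L_one = 94.9 − 4.77 = 90.1 dB SPL.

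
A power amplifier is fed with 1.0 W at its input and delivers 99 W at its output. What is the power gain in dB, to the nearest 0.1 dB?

20.0 dB

Power ratio → dB uses the 10·log₁₀ form:
10·log₁₀(99/1.0) = 10·log₁₀(99.00) = 20.0 dB.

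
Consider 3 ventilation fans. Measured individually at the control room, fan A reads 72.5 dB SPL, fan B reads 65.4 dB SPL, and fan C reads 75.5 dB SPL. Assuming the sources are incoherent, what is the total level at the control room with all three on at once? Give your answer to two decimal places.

77.54 dB SPL

Incoherent sources sum as intensities:
L_total = 10·log₁₀(10^(72.5/10) + 10^(65.4/10) + 10^(75.5/10)) = 10·log₁₀(56730000) = 77.54 dB SPL.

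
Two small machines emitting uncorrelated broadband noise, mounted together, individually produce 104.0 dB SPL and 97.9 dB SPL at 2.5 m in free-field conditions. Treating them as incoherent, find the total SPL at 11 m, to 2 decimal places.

Combined at 2.5 m: 10·log₁₀(10^(104.0/10)+10^(97.9/10)) = 104.953 dB SPL.
Then apply −20·log₁₀(11/2.5) = -12.869 dB → 92.08 dB SPL.

92.08 dB SPL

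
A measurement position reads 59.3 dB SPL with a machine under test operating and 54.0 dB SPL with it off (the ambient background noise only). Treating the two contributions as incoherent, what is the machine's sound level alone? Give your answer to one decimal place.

Background correction is a power subtraction:
L_src = 10·log₁₀(10^(59.3/10) − 10^(54.0/10)) = 10·log₁₀(599900) = 57.8 dB SPL.

57.8 dB SPL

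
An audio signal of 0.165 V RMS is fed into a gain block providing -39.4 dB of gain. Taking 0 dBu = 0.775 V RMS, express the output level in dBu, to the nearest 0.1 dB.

Input level: 20·log₁₀(0.165/0.775) = -13.44 dBu.
Output: -13.44 − 39.4 = -52.8 dBu.

-52.8 dBu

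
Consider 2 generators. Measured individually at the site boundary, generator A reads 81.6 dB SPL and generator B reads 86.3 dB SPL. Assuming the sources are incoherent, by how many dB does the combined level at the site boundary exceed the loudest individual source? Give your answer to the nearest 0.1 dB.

1.3 dB

Add the sources as powers (linear), then convert back to dB:
L_total = 10·log₁₀(10^(81.6/10) + 10^(86.3/10)) = 87.57 dB SPL.
Excess over the loudest (86.3 dB): 87.57 − 86.3 = 1.3 dB.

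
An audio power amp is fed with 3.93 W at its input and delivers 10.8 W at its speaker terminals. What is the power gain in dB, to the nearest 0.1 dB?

Power is a power quantity, so gain = 10·log₁₀(P_out/P_in).
10·log₁₀(10.8/3.93) = 10·log₁₀(2.748) = 4.4 dB.

4.4 dB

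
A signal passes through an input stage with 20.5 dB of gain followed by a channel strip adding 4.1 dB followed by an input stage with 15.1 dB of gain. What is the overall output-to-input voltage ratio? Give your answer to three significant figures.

Net gain = 20.5 + 4.1 + 15.1 = 39.7 dB.
Voltage ratio = 10^(39.7/20) = 96.6.

96.6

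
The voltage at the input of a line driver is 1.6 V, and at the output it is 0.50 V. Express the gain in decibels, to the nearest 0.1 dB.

-10.1 dB

For a voltage ratio, dB = 20·log₁₀(V₂/V₁).
20·log₁₀(0.50/1.6) = 20·log₁₀(0.3125) = -10.1 dB.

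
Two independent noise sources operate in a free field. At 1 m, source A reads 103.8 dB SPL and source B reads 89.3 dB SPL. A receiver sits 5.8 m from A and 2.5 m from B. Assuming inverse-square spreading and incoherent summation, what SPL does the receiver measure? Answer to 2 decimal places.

89.29 dB SPL

At the listener: L_A = 103.8 − 20·log₁₀(5.8) = 88.531 dB; L_B = 89.3 − 20·log₁₀(2.5) = 81.341 dB.
Combined: 10·log₁₀(10^(88.531/10)+10^(81.341/10)) = 89.29 dB SPL.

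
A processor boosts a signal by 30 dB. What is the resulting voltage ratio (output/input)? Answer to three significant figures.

31.6

Voltage ratio = 10^(dB/20).
10^(30/20) = 10^(1.500) = 31.6.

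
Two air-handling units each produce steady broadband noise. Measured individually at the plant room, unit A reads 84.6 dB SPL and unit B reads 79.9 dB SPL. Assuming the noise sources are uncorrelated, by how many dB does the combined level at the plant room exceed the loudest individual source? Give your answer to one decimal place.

1.3 dB

Add the sources as powers (linear), then convert back to dB:
L_total = 10·log₁₀(10^(84.6/10) + 10^(79.9/10)) = 85.87 dB SPL.
Excess over the loudest (84.6 dB): 85.87 − 84.6 = 1.3 dB.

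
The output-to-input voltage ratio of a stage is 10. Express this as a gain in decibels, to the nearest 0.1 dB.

20.0 dB

Voltage ratio → dB uses the 20·log₁₀ form:
20·log₁₀(10) = 20.0 dB.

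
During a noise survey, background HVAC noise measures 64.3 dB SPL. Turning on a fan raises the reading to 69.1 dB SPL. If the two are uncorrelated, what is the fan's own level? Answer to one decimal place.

67.4 dB SPL

Remove the background by subtracting linear intensities:
L_src = 10·log₁₀(10^(69.1/10) − 10^(64.3/10)) = 10·log₁₀(5437000) = 67.4 dB SPL.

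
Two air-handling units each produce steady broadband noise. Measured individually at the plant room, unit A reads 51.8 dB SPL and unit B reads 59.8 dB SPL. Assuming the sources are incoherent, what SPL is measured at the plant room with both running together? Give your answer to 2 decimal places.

60.44 dB SPL

Uncorrelated sources add in intensity (power), not in dB.
L_total = 10·log₁₀(10^(51.8/10) + 10^(59.8/10)) = 10·log₁₀(1106000) = 60.44 dB SPL.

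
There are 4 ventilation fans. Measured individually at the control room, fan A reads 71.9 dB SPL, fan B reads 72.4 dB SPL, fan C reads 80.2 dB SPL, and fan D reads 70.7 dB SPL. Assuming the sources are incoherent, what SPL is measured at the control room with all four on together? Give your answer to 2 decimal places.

81.74 dB SPL

Incoherent sources sum as intensities:
L_total = 10·log₁₀(10^(71.9/10) + 10^(72.4/10) + 10^(80.2/10) + 10^(70.7/10)) = 10·log₁₀(149300000) = 81.74 dB SPL.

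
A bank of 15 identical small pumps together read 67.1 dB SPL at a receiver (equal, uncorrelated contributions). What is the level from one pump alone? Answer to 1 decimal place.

15 equal incoherent sources add 10·log₁₀(15) = 11.76 dB over one source.
L_one = 67.1 − 11.76 = 55.3 dB SPL.

55.3 dB SPL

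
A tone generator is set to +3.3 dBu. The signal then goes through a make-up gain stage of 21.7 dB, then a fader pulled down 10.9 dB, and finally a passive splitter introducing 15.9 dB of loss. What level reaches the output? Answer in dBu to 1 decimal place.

Gain stages sum in dB:
+3.3 + 21.7 − 10.9 − 15.9 = -1.8 dBu.

-1.8 dBu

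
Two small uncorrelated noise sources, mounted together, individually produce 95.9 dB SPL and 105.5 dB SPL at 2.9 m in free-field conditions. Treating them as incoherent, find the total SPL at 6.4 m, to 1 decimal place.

Combined at 2.9 m: 10·log₁₀(10^(95.9/10)+10^(105.5/10)) = 105.95 dB SPL.
Then apply −20·log₁₀(6.4/2.9) = -6.88 dB → 99.1 dB SPL.

99.1 dB SPL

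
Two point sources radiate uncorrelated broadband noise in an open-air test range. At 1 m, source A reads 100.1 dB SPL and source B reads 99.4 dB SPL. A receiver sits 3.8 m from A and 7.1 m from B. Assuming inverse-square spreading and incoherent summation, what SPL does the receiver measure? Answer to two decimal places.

89.45 dB SPL

At the listener: L_A = 100.1 − 20·log₁₀(3.8) = 88.504 dB; L_B = 99.4 − 20·log₁₀(7.1) = 82.375 dB.
Combined: 10·log₁₀(10^(88.504/10)+10^(82.375/10)) = 89.45 dB SPL.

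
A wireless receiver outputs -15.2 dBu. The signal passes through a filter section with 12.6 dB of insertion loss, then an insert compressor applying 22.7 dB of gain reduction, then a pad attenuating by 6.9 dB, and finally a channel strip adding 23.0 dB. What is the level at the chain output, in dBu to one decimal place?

Gain stages sum in dB:
-15.2 − 12.6 − 22.7 − 6.9 + 23.0 = -34.4 dBu.

-34.4 dBu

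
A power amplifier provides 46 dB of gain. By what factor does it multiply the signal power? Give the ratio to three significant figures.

Power ratio = 10^(dB/10).
10^(46/10) = 10^(4.600) = 39800.

39800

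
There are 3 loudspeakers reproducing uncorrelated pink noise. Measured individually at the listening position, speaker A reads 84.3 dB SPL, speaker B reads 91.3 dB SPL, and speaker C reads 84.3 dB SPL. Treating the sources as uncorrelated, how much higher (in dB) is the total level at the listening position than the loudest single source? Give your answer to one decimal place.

1.5 dB

Incoherent sources sum as intensities:
L_total = 10·log₁₀(10^(84.3/10) + 10^(91.3/10) + 10^(84.3/10)) = 92.76 dB SPL.
Excess over the loudest (91.3 dB): 92.76 − 91.3 = 1.5 dB.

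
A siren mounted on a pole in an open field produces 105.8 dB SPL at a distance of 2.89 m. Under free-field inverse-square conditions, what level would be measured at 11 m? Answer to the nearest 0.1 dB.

94.2 dB SPL

Inverse-square spreading gives ΔL = −20·log₁₀(d₂/d₁).
ΔL = −20·log₁₀(11/2.89) = -11.61 dB, so L₂ = 105.8 + (-11.61) = 94.2 dB SPL.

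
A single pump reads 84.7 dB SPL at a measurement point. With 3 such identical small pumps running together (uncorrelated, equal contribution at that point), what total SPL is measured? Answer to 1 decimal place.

89.5 dB SPL

3 equal incoherent sources raise the level by 10·log₁₀(3) = 4.77 dB.
L_total = 84.7 + 4.77 = 89.5 dB SPL.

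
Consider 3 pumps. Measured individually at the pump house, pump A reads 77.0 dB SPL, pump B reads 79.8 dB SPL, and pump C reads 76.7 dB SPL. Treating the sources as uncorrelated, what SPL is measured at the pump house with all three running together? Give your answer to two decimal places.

Add the sources as powers (linear), then convert back to dB:
L_total = 10·log₁₀(10^(77.0/10) + 10^(79.8/10) + 10^(76.7/10)) = 10·log₁₀(192400000) = 82.84 dB SPL.

82.84 dB SPL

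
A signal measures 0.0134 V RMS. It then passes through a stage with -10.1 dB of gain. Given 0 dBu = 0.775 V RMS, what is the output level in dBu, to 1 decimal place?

Input level: 20·log₁₀(0.0134/0.775) = -35.24 dBu.
Output: -35.24 − 10.1 = -45.3 dBu.

-45.3 dBu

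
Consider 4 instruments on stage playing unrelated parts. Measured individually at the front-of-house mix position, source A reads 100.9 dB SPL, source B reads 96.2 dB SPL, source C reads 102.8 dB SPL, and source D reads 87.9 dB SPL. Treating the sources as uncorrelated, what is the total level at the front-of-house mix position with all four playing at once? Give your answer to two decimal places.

105.58 dB SPL

Add the sources as powers (linear), then convert back to dB:
L_total = 10·log₁₀(10^(100.9/10) + 10^(96.2/10) + 10^(102.8/10) + 10^(87.9/10)) = 10·log₁₀(36143000000) = 105.58 dB SPL.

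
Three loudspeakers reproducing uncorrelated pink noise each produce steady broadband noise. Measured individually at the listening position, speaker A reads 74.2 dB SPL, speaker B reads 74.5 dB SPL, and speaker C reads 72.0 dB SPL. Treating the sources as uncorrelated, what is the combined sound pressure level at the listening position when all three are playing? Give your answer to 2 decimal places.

78.47 dB SPL

Incoherent sources sum as intensities:
L_total = 10·log₁₀(10^(74.2/10) + 10^(74.5/10) + 10^(72.0/10)) = 10·log₁₀(70340000) = 78.47 dB SPL.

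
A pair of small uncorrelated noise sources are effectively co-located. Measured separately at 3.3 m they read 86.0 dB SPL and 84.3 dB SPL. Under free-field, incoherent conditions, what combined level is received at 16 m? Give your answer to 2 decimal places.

74.53 dB SPL

Combined at 3.3 m: 10·log₁₀(10^(86.0/10)+10^(84.3/10)) = 88.243 dB SPL.
Then apply −20·log₁₀(16/3.3) = -13.712 dB → 74.53 dB SPL.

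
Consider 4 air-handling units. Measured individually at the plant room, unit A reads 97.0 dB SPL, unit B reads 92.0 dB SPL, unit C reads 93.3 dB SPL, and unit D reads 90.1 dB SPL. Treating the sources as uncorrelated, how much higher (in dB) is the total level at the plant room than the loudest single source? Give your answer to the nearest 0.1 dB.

2.9 dB

Add the sources as powers (linear), then convert back to dB:
L_total = 10·log₁₀(10^(97.0/10) + 10^(92.0/10) + 10^(93.3/10) + 10^(90.1/10)) = 99.89 dB SPL.
Excess over the loudest (97.0 dB): 99.89 − 97.0 = 2.9 dB.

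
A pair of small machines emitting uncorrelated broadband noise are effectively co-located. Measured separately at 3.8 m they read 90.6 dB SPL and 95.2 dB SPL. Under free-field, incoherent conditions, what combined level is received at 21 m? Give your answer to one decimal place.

81.6 dB SPL

Combined at 3.8 m: 10·log₁₀(10^(90.6/10)+10^(95.2/10)) = 96.49 dB SPL.
Then apply −20·log₁₀(21/3.8) = -14.85 dB → 81.6 dB SPL.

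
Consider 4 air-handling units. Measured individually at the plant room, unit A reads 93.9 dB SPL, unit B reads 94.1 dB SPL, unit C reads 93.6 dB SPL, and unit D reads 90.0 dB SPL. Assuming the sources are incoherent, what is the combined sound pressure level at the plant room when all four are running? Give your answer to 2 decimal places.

99.20 dB SPL

Incoherent sources sum as intensities:
L_total = 10·log₁₀(10^(93.9/10) + 10^(94.1/10) + 10^(93.6/10) + 10^(90.0/10)) = 10·log₁₀(8316000000) = 99.20 dB SPL.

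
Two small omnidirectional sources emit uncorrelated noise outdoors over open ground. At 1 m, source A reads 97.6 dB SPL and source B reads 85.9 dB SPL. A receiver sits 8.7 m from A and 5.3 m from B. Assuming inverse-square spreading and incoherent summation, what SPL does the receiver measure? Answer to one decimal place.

At the listener: L_A = 97.6 − 20·log₁₀(8.7) = 78.81 dB; L_B = 85.9 − 20·log₁₀(5.3) = 71.41 dB.
Combined: 10·log₁₀(10^(78.81/10)+10^(71.41/10)) = 79.5 dB SPL.

79.5 dB SPL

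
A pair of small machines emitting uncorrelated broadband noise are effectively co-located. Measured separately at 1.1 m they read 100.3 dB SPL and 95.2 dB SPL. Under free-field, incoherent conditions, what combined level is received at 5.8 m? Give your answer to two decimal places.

87.03 dB SPL

Combined at 1.1 m: 10·log₁₀(10^(100.3/10)+10^(95.2/10)) = 101.469 dB SPL.
Then apply −20·log₁₀(5.8/1.1) = -14.441 dB → 87.03 dB SPL.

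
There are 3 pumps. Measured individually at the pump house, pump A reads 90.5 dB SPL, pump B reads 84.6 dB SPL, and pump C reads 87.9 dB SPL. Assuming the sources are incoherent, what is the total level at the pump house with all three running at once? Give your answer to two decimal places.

Uncorrelated sources add in intensity (power), not in dB.
L_total = 10·log₁₀(10^(90.5/10) + 10^(84.6/10) + 10^(87.9/10)) = 10·log₁₀(2027000000) = 93.07 dB SPL.

93.07 dB SPL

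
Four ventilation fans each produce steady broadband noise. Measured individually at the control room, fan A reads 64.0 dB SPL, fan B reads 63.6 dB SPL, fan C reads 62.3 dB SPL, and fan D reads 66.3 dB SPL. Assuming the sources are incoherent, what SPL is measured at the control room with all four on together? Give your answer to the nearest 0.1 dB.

Incoherent sources sum as intensities:
L_total = 10·log₁₀(10^(64.0/10) + 10^(63.6/10) + 10^(62.3/10) + 10^(66.3/10)) = 10·log₁₀(10770000) = 70.3 dB SPL.

70.3 dB SPL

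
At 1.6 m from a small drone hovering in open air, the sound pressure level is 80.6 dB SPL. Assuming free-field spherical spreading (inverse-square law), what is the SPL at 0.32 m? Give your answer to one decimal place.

94.6 dB SPL

Free-field point source: level drops by 20·log₁₀ of the distance ratio.
ΔL = −20·log₁₀(0.32/1.6) = 13.98 dB, so L₂ = 80.6 + (13.98) = 94.6 dB SPL.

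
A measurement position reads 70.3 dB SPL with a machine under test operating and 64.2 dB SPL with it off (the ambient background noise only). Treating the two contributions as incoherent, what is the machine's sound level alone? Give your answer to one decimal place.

Background correction is a power subtraction:
L_src = 10·log₁₀(10^(70.3/10) − 10^(64.2/10)) = 10·log₁₀(8085000) = 69.1 dB SPL.

69.1 dB SPL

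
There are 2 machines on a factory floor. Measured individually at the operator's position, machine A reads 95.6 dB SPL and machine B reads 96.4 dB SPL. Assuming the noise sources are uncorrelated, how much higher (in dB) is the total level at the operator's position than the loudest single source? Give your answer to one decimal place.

2.6 dB

Incoherent sources sum as intensities:
L_total = 10·log₁₀(10^(95.6/10) + 10^(96.4/10)) = 99.03 dB SPL.
Excess over the loudest (96.4 dB): 99.03 − 96.4 = 2.6 dB.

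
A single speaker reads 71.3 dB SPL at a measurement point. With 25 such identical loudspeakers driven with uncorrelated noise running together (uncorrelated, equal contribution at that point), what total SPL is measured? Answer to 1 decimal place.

25 equal incoherent sources raise the level by 10·log₁₀(25) = 13.98 dB.
L_total = 71.3 + 13.98 = 85.3 dB SPL.

85.3 dB SPL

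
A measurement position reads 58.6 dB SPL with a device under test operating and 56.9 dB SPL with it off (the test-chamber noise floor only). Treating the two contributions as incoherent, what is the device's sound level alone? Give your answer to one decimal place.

Remove the background by subtracting linear intensities:
L_src = 10·log₁₀(10^(58.6/10) − 10^(56.9/10)) = 10·log₁₀(234700) = 53.7 dB SPL.

53.7 dB SPL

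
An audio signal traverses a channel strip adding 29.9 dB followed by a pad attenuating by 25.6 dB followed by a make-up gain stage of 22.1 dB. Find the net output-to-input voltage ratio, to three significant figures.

20.9

Net gain = 29.9 + (−25.6) + 22.1 = 26.4 dB.
Voltage ratio = 10^(26.4/20) = 20.9.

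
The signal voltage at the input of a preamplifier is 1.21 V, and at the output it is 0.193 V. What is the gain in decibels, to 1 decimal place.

-15.9 dB

For a voltage ratio, dB = 20·log₁₀(V₂/V₁).
20·log₁₀(0.193/1.21) = 20·log₁₀(0.1595) = -15.9 dB.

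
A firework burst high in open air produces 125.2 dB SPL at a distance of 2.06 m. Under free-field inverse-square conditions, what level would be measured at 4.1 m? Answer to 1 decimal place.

Free-field point source: level drops by 20·log₁₀ of the distance ratio.
ΔL = −20·log₁₀(4.1/2.06) = -5.98 dB, so L₂ = 125.2 + (-5.98) = 119.2 dB SPL.

119.2 dB SPL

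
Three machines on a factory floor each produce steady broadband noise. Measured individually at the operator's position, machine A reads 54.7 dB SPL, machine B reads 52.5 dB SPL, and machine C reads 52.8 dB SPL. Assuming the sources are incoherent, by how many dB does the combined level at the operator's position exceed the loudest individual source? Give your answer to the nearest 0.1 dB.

Incoherent sources sum as intensities:
L_total = 10·log₁₀(10^(54.7/10) + 10^(52.5/10) + 10^(52.8/10)) = 58.22 dB SPL.
Excess over the loudest (54.7 dB): 58.22 − 54.7 = 3.5 dB.

3.5 dB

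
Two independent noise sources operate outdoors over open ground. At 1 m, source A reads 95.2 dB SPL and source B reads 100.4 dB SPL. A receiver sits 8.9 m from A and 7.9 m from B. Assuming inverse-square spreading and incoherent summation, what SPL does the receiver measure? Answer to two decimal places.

At the listener: L_A = 95.2 − 20·log₁₀(8.9) = 76.212 dB; L_B = 100.4 − 20·log₁₀(7.9) = 82.447 dB.
Combined: 10·log₁₀(10^(76.212/10)+10^(82.447/10)) = 83.37 dB SPL.

83.37 dB SPL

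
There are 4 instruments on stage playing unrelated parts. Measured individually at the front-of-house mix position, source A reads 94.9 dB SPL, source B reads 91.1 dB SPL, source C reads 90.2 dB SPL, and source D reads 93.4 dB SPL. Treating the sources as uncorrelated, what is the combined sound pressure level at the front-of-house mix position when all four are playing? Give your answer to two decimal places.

Add the sources as powers (linear), then convert back to dB:
L_total = 10·log₁₀(10^(94.9/10) + 10^(91.1/10) + 10^(90.2/10) + 10^(93.4/10)) = 10·log₁₀(7613000000) = 98.82 dB SPL.

98.82 dB SPL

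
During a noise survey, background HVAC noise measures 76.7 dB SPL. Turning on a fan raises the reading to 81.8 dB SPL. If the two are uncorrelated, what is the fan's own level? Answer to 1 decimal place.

80.2 dB SPL

Subtract intensities: L_src = 10·log₁₀(10^(L_total/10) − 10^(L_bg/10)).
L_src = 10·log₁₀(10^(81.8/10) − 10^(76.7/10)) = 10·log₁₀(104600000) = 80.2 dB SPL.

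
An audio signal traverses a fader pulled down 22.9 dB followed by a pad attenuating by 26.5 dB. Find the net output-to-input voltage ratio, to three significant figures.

Net gain = (−22.9) + (−26.5) = -49.4 dB.
Voltage ratio = 10^(-49.4/20) = 0.00339.

0.00339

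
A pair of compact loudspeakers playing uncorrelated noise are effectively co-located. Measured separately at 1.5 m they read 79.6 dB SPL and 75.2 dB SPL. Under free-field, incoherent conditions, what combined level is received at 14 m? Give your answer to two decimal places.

61.54 dB SPL

Combined at 1.5 m: 10·log₁₀(10^(79.6/10)+10^(75.2/10)) = 80.945 dB SPL.
Then apply −20·log₁₀(14/1.5) = -19.401 dB → 61.54 dB SPL.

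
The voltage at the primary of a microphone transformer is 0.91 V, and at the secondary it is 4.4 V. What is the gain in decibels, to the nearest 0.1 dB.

13.7 dB

Voltage ratio → dB uses the 20·log₁₀ form:
20·log₁₀(4.4/0.91) = 20·log₁₀(4.835) = 13.7 dB.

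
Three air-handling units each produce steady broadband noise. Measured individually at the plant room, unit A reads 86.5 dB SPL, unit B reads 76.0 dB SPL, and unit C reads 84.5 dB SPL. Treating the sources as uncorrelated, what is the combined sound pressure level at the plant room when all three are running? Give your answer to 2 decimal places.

Uncorrelated sources add in intensity (power), not in dB.
L_total = 10·log₁₀(10^(86.5/10) + 10^(76.0/10) + 10^(84.5/10)) = 10·log₁₀(768300000) = 88.86 dB SPL.

88.86 dB SPL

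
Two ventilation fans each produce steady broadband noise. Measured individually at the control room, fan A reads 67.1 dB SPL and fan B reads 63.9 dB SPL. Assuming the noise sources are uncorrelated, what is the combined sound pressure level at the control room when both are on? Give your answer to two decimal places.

68.80 dB SPL

Add the sources as powers (linear), then convert back to dB:
L_total = 10·log₁₀(10^(67.1/10) + 10^(63.9/10)) = 10·log₁₀(7583000) = 68.80 dB SPL.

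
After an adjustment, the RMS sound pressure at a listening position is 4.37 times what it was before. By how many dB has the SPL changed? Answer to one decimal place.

12.8 dB

SPL change from a pressure ratio uses the 20·log₁₀ form:
20·log₁₀(4.37) = 12.8 dB.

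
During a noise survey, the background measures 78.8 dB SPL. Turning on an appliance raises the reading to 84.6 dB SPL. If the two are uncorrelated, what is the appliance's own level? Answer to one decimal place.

83.3 dB SPL

Remove the background by subtracting linear intensities:
L_src = 10·log₁₀(10^(84.6/10) − 10^(78.8/10)) = 10·log₁₀(212500000) = 83.3 dB SPL.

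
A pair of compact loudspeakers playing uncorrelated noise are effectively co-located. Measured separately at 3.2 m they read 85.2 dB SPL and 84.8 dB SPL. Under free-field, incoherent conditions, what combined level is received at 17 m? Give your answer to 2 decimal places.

73.51 dB SPL

Combined at 3.2 m: 10·log₁₀(10^(85.2/10)+10^(84.8/10)) = 88.015 dB SPL.
Then apply −20·log₁₀(17/3.2) = -14.506 dB → 73.51 dB SPL.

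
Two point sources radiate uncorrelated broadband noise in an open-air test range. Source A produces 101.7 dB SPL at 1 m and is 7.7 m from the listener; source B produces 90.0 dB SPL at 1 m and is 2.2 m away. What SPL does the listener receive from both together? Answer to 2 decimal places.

86.59 dB SPL

At the listener: L_A = 101.7 − 20·log₁₀(7.7) = 83.970 dB; L_B = 90.0 − 20·log₁₀(2.2) = 83.152 dB.
Combined: 10·log₁₀(10^(83.970/10)+10^(83.152/10)) = 86.59 dB SPL.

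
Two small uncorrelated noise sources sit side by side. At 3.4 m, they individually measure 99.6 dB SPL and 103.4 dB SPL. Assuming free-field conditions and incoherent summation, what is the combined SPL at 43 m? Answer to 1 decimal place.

82.9 dB SPL

Combined at 3.4 m: 10·log₁₀(10^(99.6/10)+10^(103.4/10)) = 104.91 dB SPL.
Then apply −20·log₁₀(43/3.4) = -22.04 dB → 82.9 dB SPL.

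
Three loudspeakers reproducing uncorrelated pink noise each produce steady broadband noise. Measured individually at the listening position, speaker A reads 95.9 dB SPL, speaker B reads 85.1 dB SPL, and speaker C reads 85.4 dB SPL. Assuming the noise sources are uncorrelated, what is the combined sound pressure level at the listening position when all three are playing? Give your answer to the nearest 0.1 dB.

96.6 dB SPL

Uncorrelated sources add in intensity (power), not in dB.
L_total = 10·log₁₀(10^(95.9/10) + 10^(85.1/10) + 10^(85.4/10)) = 10·log₁₀(4561000000) = 96.6 dB SPL.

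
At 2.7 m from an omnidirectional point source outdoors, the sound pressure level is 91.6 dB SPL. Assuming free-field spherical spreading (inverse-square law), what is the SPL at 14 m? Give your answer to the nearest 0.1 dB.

77.3 dB SPL

For a point source in a free field, ΔL = −20·log₁₀(d₂/d₁).
ΔL = −20·log₁₀(14/2.7) = -14.30 dB, so L₂ = 91.6 + (-14.30) = 77.3 dB SPL.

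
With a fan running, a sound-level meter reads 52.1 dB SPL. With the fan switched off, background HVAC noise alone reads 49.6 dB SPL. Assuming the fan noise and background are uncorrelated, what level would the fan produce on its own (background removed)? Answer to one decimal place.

48.5 dB SPL

Remove the background by subtracting linear intensities:
L_src = 10·log₁₀(10^(52.1/10) − 10^(49.6/10)) = 10·log₁₀(70980) = 48.5 dB SPL.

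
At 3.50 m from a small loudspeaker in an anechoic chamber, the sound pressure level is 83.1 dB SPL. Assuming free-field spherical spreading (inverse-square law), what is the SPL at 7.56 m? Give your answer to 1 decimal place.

Inverse-square spreading gives ΔL = −20·log₁₀(d₂/d₁).
ΔL = −20·log₁₀(7.56/3.50) = -6.69 dB, so L₂ = 83.1 + (-6.69) = 76.4 dB SPL.

76.4 dB SPL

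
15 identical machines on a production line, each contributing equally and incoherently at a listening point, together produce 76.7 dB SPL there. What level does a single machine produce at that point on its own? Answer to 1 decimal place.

64.9 dB SPL

15 equal incoherent sources add 10·log₁₀(15) = 11.76 dB over one source.
L_one = 76.7 − 11.76 = 64.9 dB SPL.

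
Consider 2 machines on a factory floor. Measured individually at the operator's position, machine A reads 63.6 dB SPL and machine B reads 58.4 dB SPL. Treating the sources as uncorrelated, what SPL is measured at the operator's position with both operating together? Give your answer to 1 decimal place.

Add the sources as powers (linear), then convert back to dB:
L_total = 10·log₁₀(10^(63.6/10) + 10^(58.4/10)) = 10·log₁₀(2983000) = 64.7 dB SPL.

64.7 dB SPL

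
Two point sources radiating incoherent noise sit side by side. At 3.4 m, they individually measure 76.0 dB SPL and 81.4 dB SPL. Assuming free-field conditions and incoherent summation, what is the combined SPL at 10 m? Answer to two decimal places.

73.13 dB SPL

Combined at 3.4 m: 10·log₁₀(10^(76.0/10)+10^(81.4/10)) = 82.501 dB SPL.
Then apply −20·log₁₀(10/3.4) = -9.370 dB → 73.13 dB SPL.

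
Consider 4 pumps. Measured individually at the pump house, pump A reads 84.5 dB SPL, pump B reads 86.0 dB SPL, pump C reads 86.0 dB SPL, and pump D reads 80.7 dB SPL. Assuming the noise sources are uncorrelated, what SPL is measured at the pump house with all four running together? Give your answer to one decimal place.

Uncorrelated sources add in intensity (power), not in dB.
L_total = 10·log₁₀(10^(84.5/10) + 10^(86.0/10) + 10^(86.0/10) + 10^(80.7/10)) = 10·log₁₀(1196000000) = 90.8 dB SPL.

90.8 dB SPL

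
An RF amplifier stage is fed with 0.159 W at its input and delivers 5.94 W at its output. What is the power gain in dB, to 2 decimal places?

Power is a power quantity, so gain = 10·log₁₀(P_out/P_in).
10·log₁₀(5.94/0.159) = 10·log₁₀(37.36) = 15.72 dB.

15.72 dB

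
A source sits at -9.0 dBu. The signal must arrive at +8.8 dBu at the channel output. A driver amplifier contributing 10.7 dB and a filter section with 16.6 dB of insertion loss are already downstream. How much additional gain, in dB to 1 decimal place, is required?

The required make-up gain is the shortfall in the dB sum.
G = +8.8 − (-9.0) − 10.7 + 16.6 = 23.7 dB.

23.7 dB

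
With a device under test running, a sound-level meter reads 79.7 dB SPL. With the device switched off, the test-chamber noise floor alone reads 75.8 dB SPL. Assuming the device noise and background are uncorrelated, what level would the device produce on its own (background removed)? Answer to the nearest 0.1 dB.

Background correction is a power subtraction:
L_src = 10·log₁₀(10^(79.7/10) − 10^(75.8/10)) = 10·log₁₀(55310000) = 77.4 dB SPL.

77.4 dB SPL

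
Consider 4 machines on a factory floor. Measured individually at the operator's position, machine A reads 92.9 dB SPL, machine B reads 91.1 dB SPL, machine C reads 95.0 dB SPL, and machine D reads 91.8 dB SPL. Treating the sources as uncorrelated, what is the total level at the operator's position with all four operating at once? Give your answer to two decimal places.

98.98 dB SPL

Add the sources as powers (linear), then convert back to dB:
L_total = 10·log₁₀(10^(92.9/10) + 10^(91.1/10) + 10^(95.0/10) + 10^(91.8/10)) = 10·log₁₀(7914000000) = 98.98 dB SPL.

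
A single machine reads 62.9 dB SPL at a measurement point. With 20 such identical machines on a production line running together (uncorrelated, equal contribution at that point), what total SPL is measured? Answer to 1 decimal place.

75.9 dB SPL

20 equal incoherent sources raise the level by 10·log₁₀(20) = 13.01 dB.
L_total = 62.9 + 13.01 = 75.9 dB SPL.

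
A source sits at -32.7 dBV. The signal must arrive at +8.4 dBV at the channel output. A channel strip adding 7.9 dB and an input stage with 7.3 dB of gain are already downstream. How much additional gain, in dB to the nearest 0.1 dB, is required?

25.9 dB

The required make-up gain is the shortfall in the dB sum.
G = +8.4 − (-32.7) − 7.9 − 7.3 = 25.9 dB.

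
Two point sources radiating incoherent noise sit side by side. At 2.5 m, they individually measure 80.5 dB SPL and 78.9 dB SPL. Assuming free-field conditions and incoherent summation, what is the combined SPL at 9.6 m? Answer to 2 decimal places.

Combined at 2.5 m: 10·log₁₀(10^(80.5/10)+10^(78.9/10)) = 82.784 dB SPL.
Then apply −20·log₁₀(9.6/2.5) = -11.687 dB → 71.10 dB SPL.

71.10 dB SPL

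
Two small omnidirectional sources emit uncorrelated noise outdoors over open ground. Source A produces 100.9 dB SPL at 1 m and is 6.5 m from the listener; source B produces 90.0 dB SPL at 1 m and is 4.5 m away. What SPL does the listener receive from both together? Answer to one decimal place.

85.3 dB SPL

At the listener: L_A = 100.9 − 20·log₁₀(6.5) = 84.64 dB; L_B = 90.0 − 20·log₁₀(4.5) = 76.94 dB.
Combined: 10·log₁₀(10^(84.64/10)+10^(76.94/10)) = 85.3 dB SPL.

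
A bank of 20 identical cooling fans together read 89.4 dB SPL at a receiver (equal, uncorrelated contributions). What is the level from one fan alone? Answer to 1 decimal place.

76.4 dB SPL

20 equal incoherent sources add 10·log₁₀(20) = 13.01 dB over one source.
L_one = 89.4 − 13.01 = 76.4 dB SPL.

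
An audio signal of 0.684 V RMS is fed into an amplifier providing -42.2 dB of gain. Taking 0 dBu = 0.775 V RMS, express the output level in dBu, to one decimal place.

-43.3 dBu

Input level: 20·log₁₀(0.684/0.775) = -1.08 dBu.
Output: -1.08 − 42.2 = -43.3 dBu.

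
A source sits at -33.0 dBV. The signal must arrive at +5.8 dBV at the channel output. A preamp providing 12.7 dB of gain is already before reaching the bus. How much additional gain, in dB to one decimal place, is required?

26.1 dB

The required make-up gain is the shortfall in the dB sum.
G = +5.8 − (-33.0) − 12.7 = 26.1 dB.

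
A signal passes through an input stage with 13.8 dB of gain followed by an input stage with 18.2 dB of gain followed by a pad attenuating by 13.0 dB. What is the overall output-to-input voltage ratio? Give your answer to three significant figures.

Net gain = 13.8 + 18.2 + (−13.0) = 19.0 dB.
Voltage ratio = 10^(19.0/20) = 8.91.

8.91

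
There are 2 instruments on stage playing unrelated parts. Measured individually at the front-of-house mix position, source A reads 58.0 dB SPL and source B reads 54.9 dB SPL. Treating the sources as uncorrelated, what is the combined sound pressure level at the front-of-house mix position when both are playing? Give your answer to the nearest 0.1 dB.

59.7 dB SPL

Incoherent sources sum as intensities:
L_total = 10·log₁₀(10^(58.0/10) + 10^(54.9/10)) = 10·log₁₀(940000) = 59.7 dB SPL.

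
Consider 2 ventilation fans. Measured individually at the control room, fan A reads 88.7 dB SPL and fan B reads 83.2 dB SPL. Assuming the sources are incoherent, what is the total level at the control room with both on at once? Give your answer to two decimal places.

89.78 dB SPL

Uncorrelated sources add in intensity (power), not in dB.
L_total = 10·log₁₀(10^(88.7/10) + 10^(83.2/10)) = 10·log₁₀(950200000) = 89.78 dB SPL.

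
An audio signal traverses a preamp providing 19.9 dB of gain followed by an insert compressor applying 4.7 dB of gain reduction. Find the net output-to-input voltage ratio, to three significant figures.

Net gain = 19.9 + (−4.7) = 15.2 dB.
Voltage ratio = 10^(15.2/20) = 5.75.

5.75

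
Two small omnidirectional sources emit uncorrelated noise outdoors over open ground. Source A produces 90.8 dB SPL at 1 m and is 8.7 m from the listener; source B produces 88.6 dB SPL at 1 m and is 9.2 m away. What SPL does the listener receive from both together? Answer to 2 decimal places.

73.88 dB SPL

At the listener: L_A = 90.8 − 20·log₁₀(8.7) = 72.010 dB; L_B = 88.6 − 20·log₁₀(9.2) = 69.324 dB.
Combined: 10·log₁₀(10^(72.010/10)+10^(69.324/10)) = 73.88 dB SPL.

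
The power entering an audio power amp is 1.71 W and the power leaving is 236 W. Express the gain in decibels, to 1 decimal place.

21.4 dB

Power is a power quantity, so gain = 10·log₁₀(P_out/P_in).
10·log₁₀(236/1.71) = 10·log₁₀(138.0) = 21.4 dB.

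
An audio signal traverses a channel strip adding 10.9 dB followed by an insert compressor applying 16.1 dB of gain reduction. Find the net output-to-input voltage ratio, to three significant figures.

Net gain = 10.9 + (−16.1) = -5.2 dB.
Voltage ratio = 10^(-5.2/20) = 0.550.

0.550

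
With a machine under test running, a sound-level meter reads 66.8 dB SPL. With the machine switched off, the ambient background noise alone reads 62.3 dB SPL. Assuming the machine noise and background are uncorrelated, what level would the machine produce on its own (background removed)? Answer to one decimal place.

Background correction is a power subtraction:
L_src = 10·log₁₀(10^(66.8/10) − 10^(62.3/10)) = 10·log₁₀(3088000) = 64.9 dB SPL.

64.9 dB SPL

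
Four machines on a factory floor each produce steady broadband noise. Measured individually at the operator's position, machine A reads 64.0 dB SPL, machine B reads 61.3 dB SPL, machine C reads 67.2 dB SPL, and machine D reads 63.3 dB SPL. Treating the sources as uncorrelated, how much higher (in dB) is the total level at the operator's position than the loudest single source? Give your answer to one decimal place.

3.3 dB

Incoherent sources sum as intensities:
L_total = 10·log₁₀(10^(64.0/10) + 10^(61.3/10) + 10^(67.2/10) + 10^(63.3/10)) = 70.51 dB SPL.
Excess over the loudest (67.2 dB): 70.51 − 67.2 = 3.3 dB.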